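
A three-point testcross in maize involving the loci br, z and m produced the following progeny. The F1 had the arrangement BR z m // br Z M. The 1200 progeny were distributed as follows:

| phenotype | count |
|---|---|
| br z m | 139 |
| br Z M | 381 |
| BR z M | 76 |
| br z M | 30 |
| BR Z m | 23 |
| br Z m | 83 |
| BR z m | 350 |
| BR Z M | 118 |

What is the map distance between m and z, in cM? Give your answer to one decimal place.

The two rarest classes, BR Z m and br z M, are the double crossovers. Comparing them with the parentals, only the z allele has switched, so z is the middle locus and the order is br – z – m.
Crossovers in the z–m interval produce the single-crossover classes BR z M and br Z m (76 + 83 = 159) plus the double crossovers (53).
RF(z–m) = (159 + 53) / 1200 = 212/1200 = 0.1767 → 17.7 cM.

17.7 cM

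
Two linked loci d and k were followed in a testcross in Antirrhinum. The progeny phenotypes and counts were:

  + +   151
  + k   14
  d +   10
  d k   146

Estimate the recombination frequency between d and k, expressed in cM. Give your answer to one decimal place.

The two most frequent classes, + + (151) and d k (146), are the parental types, so the F1 was + + / d k.
The recombinant classes are + k and d +: 14 + 10 = 24.
Recombination frequency = 24/321 = 0.0748 ≈ 7.5%, i.e. 7.5 cM.

7.5 cM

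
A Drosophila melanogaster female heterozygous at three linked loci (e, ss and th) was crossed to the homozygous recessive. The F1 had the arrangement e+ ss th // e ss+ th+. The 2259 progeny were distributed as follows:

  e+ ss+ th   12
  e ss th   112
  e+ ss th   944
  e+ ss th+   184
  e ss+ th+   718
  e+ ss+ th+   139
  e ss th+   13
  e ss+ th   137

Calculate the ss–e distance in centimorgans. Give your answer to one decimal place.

12.2 centimorgans

The two rarest classes, e+ ss+ th and e ss th+, are the double crossovers. Comparing them with the parentals, only the ss allele has switched, so ss is the middle locus and the order is th – ss – e.
Crossovers in the ss–e interval produce the single-crossover classes e ss th and e+ ss+ th+ (112 + 139 = 251) plus the double crossovers (25).
RF(ss–e) = (251 + 25) / 2259 = 276/2259 = 0.1222 → 12.2 centimorgans.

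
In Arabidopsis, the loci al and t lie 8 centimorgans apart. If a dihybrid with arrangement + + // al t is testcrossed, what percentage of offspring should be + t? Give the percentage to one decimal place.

4.0%

A map distance of 8 centimorgans corresponds to a recombination frequency of 0.080.
The F1 is + + / al t, so + t is a recombinant gamete class with expected frequency r/2 = 0.080/2 = 0.0400.
That is 0.0400 = 4.0% of the progeny.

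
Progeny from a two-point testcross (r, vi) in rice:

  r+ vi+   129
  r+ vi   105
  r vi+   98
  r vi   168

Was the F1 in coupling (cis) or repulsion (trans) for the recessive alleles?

The two most frequent classes are r+ vi+ (129) and r vi (168); these are the parental (non-recombinant) types.
So the F1 carried r+ vi+ on one chromosome and r vi on the other — the recessive alleles are on the same chromosome (cis / coupling).

cis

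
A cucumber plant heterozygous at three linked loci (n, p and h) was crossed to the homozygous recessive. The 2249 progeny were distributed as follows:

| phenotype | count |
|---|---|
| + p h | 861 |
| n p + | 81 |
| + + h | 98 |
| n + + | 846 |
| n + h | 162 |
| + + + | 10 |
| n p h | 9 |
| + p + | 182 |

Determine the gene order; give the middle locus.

n

The two most frequent reciprocal classes, + p h and n + +, are the parental types, so the F1 was + p h / n + +.
The two rarest classes, n p h and + + +, are the double crossovers. Comparing them with the parentals, only the n allele has switched, so n is the middle locus and the order is p – n – h.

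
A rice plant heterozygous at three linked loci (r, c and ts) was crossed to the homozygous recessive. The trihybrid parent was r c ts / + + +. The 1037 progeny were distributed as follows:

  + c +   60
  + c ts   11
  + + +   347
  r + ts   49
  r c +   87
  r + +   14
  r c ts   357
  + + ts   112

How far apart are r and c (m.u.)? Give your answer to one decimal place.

12.9 m.u.

The two rarest classes, + c ts and r + +, are the double crossovers. Comparing them with the parentals, only the r allele has switched, so r is the middle locus and the order is c – r – ts.
Crossovers in the c–r interval produce the single-crossover classes r + ts and + c + (49 + 60 = 109) plus the double crossovers (25).
RF(c–r) = (109 + 25) / 1037 = 134/1037 = 0.1292 → 12.9 m.u.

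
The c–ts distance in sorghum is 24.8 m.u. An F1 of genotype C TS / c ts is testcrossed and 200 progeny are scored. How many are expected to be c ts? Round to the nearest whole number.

A map distance of 24.8 m.u. corresponds to a recombination frequency of 0.248.
The F1 is C TS / c ts, so c ts is a parental gamete class with expected frequency (1 − r)/2 = 0.752/2 = 0.3760.
Expected number = 0.3760 × 200 = 75.20 ≈ 75.

75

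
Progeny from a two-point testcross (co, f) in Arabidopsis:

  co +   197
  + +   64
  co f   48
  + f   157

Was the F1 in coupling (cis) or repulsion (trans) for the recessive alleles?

trans

The two most frequent classes are + f (157) and co + (197); these are the parental (non-recombinant) types.
So the F1 carried + f on one chromosome and co + on the other — the recessive alleles are on opposite chromosomes (trans / repulsion).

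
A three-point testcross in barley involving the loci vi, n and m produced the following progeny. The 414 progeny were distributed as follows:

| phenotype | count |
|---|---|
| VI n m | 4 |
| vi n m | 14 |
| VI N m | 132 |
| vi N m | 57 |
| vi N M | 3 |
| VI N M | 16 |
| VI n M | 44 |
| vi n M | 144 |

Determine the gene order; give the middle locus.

n

The two most frequent reciprocal classes, VI N m and vi n M, are the parental types, so the F1 was VI N m / vi n M.
The two rarest classes, VI n m and vi N M, are the double crossovers. Comparing them with the parentals, only the n allele has switched, so n is the middle locus and the order is m – n – vi.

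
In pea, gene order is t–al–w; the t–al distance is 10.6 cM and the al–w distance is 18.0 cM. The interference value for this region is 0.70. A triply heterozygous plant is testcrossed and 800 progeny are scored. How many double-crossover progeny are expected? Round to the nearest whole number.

5

Map distances give recombination frequencies of 0.106 and 0.180 for the two intervals.
With interference 0.70 (so coincidence = 0.30), expected double-crossover frequency = 0.106 × 0.180 × 0.30 = 0.00572.
Expected number = 0.00572 × 800 = 4.58 ≈ 5.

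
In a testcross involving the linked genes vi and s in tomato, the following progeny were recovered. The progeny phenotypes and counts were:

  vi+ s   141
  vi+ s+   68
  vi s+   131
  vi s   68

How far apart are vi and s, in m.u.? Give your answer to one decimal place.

The two most frequent classes, vi+ s (141) and vi s+ (131), are the parental types, so the F1 was vi+ s / vi s+.
The recombinant classes are vi+ s+ and vi s: 68 + 68 = 136.
Recombination frequency = 136/408 = 0.3333 ≈ 33.3%, i.e. 33.3 m.u.

33.3 m.u.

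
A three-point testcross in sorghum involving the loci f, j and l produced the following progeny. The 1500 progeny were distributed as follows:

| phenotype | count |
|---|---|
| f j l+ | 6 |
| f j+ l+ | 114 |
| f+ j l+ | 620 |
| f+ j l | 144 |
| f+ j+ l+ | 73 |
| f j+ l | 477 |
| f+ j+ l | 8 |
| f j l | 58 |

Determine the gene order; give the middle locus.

The two most frequent reciprocal classes, f j+ l and f+ j l+, are the parental types, so the F1 was f j+ l / f+ j l+.
The two rarest classes, f+ j+ l and f j l+, are the double crossovers. Comparing them with the parentals, only the f allele has switched, so f is the middle locus and the order is l – f – j.

f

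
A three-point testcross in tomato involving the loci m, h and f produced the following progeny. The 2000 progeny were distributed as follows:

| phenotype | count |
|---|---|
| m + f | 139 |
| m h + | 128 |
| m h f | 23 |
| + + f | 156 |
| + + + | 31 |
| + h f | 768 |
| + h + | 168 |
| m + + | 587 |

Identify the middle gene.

The two most frequent reciprocal classes, m + + and + h f, are the parental types, so the F1 was m + + / + h f.
The two rarest classes, + + + and m h f, are the double crossovers. Comparing them with the parentals, only the m allele has switched, so m is the middle locus and the order is h – m – f.

m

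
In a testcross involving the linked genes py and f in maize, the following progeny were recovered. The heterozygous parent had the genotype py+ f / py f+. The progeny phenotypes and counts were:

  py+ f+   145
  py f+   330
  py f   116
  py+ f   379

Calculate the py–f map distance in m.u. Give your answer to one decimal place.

The recombinant classes are py+ f+ and py f: 145 + 116 = 261.
Recombination frequency = 261/970 = 0.2691 ≈ 26.9%, i.e. 26.9 m.u.

26.9 m.u.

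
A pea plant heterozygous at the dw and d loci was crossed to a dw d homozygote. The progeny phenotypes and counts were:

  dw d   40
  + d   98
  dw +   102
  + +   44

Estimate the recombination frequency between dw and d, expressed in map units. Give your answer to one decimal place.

The two most frequent classes, + d (98) and dw + (102), are the parental types, so the F1 was + d / dw +.
The recombinant classes are + + and dw d: 44 + 40 = 84.
Recombination frequency = 84/284 = 0.2958 ≈ 29.6%, i.e. 29.6 map units.

29.6 map units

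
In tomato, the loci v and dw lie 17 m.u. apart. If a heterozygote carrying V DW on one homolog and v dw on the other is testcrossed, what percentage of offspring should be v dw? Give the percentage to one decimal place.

A map distance of 17 m.u. corresponds to a recombination frequency of 0.170.
The F1 is V DW / v dw, so v dw is a parental gamete class with expected frequency (1 − r)/2 = 0.830/2 = 0.4150.
That is 0.4150 = 41.5% of the progeny.

41.5%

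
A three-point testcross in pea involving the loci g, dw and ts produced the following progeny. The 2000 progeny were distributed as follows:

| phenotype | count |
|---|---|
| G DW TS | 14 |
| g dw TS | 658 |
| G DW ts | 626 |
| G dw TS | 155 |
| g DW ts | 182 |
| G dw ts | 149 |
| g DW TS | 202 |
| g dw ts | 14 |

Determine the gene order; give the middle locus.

The two most frequent reciprocal classes, G DW ts and g dw TS, are the parental types, so the F1 was G DW ts / g dw TS.
The two rarest classes, G DW TS and g dw ts, are the double crossovers. Comparing them with the parentals, only the ts allele has switched, so ts is the middle locus and the order is dw – ts – g.

ts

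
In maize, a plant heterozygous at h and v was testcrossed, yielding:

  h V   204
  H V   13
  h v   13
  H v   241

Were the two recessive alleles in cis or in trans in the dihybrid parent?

The two most frequent classes are H v (241) and h V (204); these are the parental (non-recombinant) types.
So the F1 carried H v on one chromosome and h V on the other — the recessive alleles are on opposite chromosomes (trans / repulsion).

trans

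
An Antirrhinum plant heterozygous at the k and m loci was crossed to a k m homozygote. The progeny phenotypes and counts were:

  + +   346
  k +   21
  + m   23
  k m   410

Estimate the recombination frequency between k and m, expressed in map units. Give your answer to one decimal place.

5.5 map units

The two most frequent classes, + + (346) and k m (410), are the parental types, so the F1 was + + / k m.
The recombinant classes are + m and k +: 23 + 21 = 44.
Recombination frequency = 44/800 = 0.0550 ≈ 5.5%, i.e. 5.5 map units.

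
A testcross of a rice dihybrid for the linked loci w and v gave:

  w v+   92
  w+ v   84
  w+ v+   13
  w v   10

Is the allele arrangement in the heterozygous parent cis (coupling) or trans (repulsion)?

The two most frequent classes are w+ v (84) and w v+ (92); these are the parental (non-recombinant) types.
So the F1 carried w+ v on one chromosome and w v+ on the other — the recessive alleles are on opposite chromosomes (trans / repulsion).

trans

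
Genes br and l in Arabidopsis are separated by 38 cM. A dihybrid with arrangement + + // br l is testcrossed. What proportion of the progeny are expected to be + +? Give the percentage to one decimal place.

A map distance of 38 cM corresponds to a recombination frequency of 0.380.
The F1 is + + / br l, so + + is a parental gamete class with expected frequency (1 − r)/2 = 0.620/2 = 0.3100.
That is 0.3100 = 31.0% of the progeny.

31.0%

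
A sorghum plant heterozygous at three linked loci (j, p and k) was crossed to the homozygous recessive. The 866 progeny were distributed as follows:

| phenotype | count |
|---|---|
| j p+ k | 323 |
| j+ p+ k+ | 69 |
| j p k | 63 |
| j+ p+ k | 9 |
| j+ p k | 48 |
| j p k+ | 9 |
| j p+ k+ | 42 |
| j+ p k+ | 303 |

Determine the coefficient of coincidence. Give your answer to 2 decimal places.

The two most frequent reciprocal classes, j+ p k+ and j p+ k, are the parental types, so the F1 was j+ p k+ / j p+ k.
The two rarest classes, j p k+ and j+ p+ k, are the double crossovers. Comparing them with the parentals, only the j allele has switched, so j is the middle locus and the order is p – j – k.
p–j: (132 + 18)/866 = 0.1732; j–k: (90 + 18)/866 = 0.1247.
Expected DCO frequency = 0.1732 × 0.1247 ≈ 0.02160; observed = 18/866 ≈ 0.02079.
Coefficient of coincidence = 0.02079/0.02160 ≈ 0.96.

0.96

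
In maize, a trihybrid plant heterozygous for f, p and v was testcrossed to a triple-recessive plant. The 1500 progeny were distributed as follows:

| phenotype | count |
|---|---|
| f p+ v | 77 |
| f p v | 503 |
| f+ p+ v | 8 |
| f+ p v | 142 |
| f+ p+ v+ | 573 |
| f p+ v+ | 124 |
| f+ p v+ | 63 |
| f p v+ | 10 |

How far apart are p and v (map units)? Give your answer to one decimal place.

The two most frequent reciprocal classes, f+ p+ v+ and f p v, are the parental types, so the F1 was f+ p+ v+ / f p v.
The two rarest classes, f+ p+ v and f p v+, are the double crossovers. Comparing them with the parentals, only the v allele has switched, so v is the middle locus and the order is p – v – f.
Crossovers in the p–v interval produce the single-crossover classes f+ p v+ and f p+ v (63 + 77 = 140) plus the double crossovers (18).
RF(p–v) = (140 + 18) / 1500 = 158/1500 = 0.1053 → 10.5 map units.

10.5 map units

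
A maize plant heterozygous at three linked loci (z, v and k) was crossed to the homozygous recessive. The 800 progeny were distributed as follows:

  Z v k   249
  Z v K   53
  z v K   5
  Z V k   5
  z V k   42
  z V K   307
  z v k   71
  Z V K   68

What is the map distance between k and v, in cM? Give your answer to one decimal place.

13.1 cM

The two most frequent reciprocal classes, z V K and Z v k, are the parental types, so the F1 was z V K / Z v k.
The two rarest classes, z v K and Z V k, are the double crossovers. Comparing them with the parentals, only the v allele has switched, so v is the middle locus and the order is k – v – z.
Crossovers in the k–v interval produce the single-crossover classes z V k and Z v K (42 + 53 = 95) plus the double crossovers (10).
RF(k–v) = (95 + 10) / 800 = 105/800 = 0.1313 → 13.1 cM.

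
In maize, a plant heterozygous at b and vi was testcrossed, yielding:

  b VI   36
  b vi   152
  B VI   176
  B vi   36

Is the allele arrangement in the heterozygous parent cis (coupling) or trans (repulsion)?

cis

The two most frequent classes are B VI (176) and b vi (152); these are the parental (non-recombinant) types.
So the F1 carried B VI on one chromosome and b vi on the other — the recessive alleles are on the same chromosome (cis / coupling).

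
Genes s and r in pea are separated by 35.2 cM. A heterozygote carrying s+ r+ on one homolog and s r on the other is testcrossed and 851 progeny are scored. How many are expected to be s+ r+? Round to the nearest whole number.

A map distance of 35.2 cM corresponds to a recombination frequency of 0.352.
The F1 is s+ r+ / s r, so s+ r+ is a parental gamete class with expected frequency (1 − r)/2 = 0.648/2 = 0.3240.
Expected number = 0.3240 × 851 = 275.72 ≈ 276.

276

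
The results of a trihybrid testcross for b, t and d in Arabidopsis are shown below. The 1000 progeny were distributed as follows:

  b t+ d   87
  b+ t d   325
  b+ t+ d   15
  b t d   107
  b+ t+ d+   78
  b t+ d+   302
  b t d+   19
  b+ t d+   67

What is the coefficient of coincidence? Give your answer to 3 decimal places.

The two most frequent reciprocal classes, b t+ d+ and b+ t d, are the parental types, so the F1 was b t+ d+ / b+ t d.
The two rarest classes, b t d+ and b+ t+ d, are the double crossovers. Comparing them with the parentals, only the t allele has switched, so t is the middle locus and the order is d – t – b.
d–t: (154 + 34)/1000 = 0.1880; t–b: (185 + 34)/1000 = 0.2190.
Expected DCO frequency = 0.1880 × 0.2190 ≈ 0.04117; observed = 34/1000 ≈ 0.03400.
Coefficient of coincidence = 0.03400/0.04117 ≈ 0.826.

0.826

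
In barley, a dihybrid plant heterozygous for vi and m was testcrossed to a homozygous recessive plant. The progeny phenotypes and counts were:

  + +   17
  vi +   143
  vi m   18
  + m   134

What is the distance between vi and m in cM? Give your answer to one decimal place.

11.2 cM

The two most frequent classes, + m (134) and vi + (143), are the parental types, so the F1 was + m / vi +.
The recombinant classes are + + and vi m: 17 + 18 = 35.
Recombination frequency = 35/312 = 0.1122 ≈ 11.2%, i.e. 11.2 cM.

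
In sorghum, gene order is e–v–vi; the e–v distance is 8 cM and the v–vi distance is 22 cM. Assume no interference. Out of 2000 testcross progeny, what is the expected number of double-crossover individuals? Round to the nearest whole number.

35

Map distances give recombination frequencies of 0.080 and 0.220 for the two intervals.
With no interference, expected double-crossover frequency = 0.080 × 0.220 = 0.01760.
Expected number = 0.01760 × 2000 = 35.20 ≈ 35.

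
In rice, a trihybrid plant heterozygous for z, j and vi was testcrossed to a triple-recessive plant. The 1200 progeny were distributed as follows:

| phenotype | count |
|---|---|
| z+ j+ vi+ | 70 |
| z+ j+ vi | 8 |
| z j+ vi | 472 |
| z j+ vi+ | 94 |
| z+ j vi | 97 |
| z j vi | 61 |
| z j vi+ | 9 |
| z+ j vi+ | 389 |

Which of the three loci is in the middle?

z

The two most frequent reciprocal classes, z j+ vi and z+ j vi+, are the parental types, so the F1 was z j+ vi / z+ j vi+.
The two rarest classes, z+ j+ vi and z j vi+, are the double crossovers. Comparing them with the parentals, only the z allele has switched, so z is the middle locus and the order is j – z – vi.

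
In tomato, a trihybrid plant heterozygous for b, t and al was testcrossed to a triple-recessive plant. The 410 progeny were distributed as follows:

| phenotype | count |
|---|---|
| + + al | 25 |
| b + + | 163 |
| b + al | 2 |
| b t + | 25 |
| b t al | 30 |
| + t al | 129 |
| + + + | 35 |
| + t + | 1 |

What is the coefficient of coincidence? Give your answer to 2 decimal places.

The two most frequent reciprocal classes, b + + and + t al, are the parental types, so the F1 was b + + / + t al.
The two rarest classes, b + al and + t +, are the double crossovers. Comparing them with the parentals, only the al allele has switched, so al is the middle locus and the order is t – al – b.
t–al: (50 + 3)/410 = 0.1293; al–b: (65 + 3)/410 = 0.1659.
Expected DCO frequency = 0.1293 × 0.1659 ≈ 0.02145; observed = 3/410 ≈ 0.00732.
Coefficient of coincidence = 0.00732/0.02145 ≈ 0.34.

0.34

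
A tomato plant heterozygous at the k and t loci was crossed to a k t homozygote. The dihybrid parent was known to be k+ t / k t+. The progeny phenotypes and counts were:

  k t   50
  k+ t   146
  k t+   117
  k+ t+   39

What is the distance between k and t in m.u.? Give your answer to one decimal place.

The recombinant classes are k+ t+ and k t: 39 + 50 = 89.
Recombination frequency = 89/352 = 0.2528 ≈ 25.3%, i.e. 25.3 m.u.

25.3 m.u.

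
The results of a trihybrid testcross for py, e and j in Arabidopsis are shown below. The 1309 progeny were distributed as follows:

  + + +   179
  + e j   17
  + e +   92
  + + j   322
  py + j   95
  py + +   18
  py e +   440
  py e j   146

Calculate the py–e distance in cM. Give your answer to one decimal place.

The two most frequent reciprocal classes, + + j and py e +, are the parental types, so the F1 was + + j / py e +.
The two rarest classes, + e j and py + +, are the double crossovers. Comparing them with the parentals, only the e allele has switched, so e is the middle locus and the order is j – e – py.
Crossovers in the e–py interval produce the single-crossover classes py + j and + e + (95 + 92 = 187) plus the double crossovers (35).
RF(e–py) = (187 + 35) / 1309 = 222/1309 = 0.1696 → 17.0 cM.

17.0 cM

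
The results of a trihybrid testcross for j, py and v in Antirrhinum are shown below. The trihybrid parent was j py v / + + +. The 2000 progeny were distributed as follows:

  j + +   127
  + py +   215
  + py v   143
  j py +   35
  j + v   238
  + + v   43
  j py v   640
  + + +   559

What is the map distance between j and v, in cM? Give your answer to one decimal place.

The two rarest classes, j py + and + + v, are the double crossovers. Comparing them with the parentals, only the v allele has switched, so v is the middle locus and the order is j – v – py.
Crossovers in the j–v interval produce the single-crossover classes + py v and j + + (143 + 127 = 270) plus the double crossovers (78).
RF(j–v) = (270 + 78) / 2000 = 348/2000 = 0.1740 → 17.4 cM.

17.4 cM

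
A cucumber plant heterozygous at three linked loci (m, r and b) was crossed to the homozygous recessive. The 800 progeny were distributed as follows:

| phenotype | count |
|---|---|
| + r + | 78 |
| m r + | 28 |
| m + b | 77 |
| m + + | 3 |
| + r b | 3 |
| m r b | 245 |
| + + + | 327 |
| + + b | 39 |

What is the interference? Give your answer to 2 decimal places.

0.59

The two most frequent reciprocal classes, m r b and + + +, are the parental types, so the F1 was m r b / + + +.
The two rarest classes, + r b and m + +, are the double crossovers. Comparing them with the parentals, only the m allele has switched, so m is the middle locus and the order is r – m – b.
r–m: (155 + 6)/800 = 0.2013; m–b: (67 + 6)/800 = 0.0912.
Expected DCO frequency = 0.2013 × 0.0912 ≈ 0.01836; observed = 6/800 ≈ 0.00750.
Coefficient of coincidence = 0.00750/0.01836 ≈ 0.41; interference = 1 − 0.41 = 0.59.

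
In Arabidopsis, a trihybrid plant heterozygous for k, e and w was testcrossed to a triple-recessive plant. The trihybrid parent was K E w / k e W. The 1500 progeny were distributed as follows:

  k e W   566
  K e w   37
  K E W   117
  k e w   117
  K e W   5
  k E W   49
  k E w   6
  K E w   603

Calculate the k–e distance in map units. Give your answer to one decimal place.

The two rarest classes, k E w and K e W, are the double crossovers. Comparing them with the parentals, only the k allele has switched, so k is the middle locus and the order is e – k – w.
Crossovers in the e–k interval produce the single-crossover classes K e w and k E W (37 + 49 = 86) plus the double crossovers (11).
RF(e–k) = (86 + 11) / 1500 = 97/1500 = 0.0647 → 6.5 map units.

6.5 map units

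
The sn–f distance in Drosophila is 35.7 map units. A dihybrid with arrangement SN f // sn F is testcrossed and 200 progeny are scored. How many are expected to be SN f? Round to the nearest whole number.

A map distance of 35.7 map units corresponds to a recombination frequency of 0.357.
The F1 is SN f / sn F, so SN f is a parental gamete class with expected frequency (1 − r)/2 = 0.643/2 = 0.3215.
Expected number = 0.3215 × 200 = 64.30 ≈ 64.

64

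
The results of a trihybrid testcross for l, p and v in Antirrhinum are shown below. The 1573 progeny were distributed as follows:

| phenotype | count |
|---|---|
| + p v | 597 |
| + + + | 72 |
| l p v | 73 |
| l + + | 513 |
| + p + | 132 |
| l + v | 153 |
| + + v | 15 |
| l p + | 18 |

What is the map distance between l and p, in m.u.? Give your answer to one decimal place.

11.3 m.u.

The two most frequent reciprocal classes, l + + and + p v, are the parental types, so the F1 was l + + / + p v.
The two rarest classes, l p + and + + v, are the double crossovers. Comparing them with the parentals, only the p allele has switched, so p is the middle locus and the order is l – p – v.
Crossovers in the l–p interval produce the single-crossover classes + + + and l p v (72 + 73 = 145) plus the double crossovers (33).
RF(l–p) = (145 + 33) / 1573 = 178/1573 = 0.1132 → 11.3 m.u.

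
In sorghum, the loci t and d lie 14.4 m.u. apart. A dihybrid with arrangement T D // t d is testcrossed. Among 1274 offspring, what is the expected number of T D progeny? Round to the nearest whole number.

A map distance of 14.4 m.u. corresponds to a recombination frequency of 0.144.
The F1 is T D / t d, so T D is a parental gamete class with expected frequency (1 − r)/2 = 0.856/2 = 0.4280.
Expected number = 0.4280 × 1274 = 545.27 ≈ 545.

545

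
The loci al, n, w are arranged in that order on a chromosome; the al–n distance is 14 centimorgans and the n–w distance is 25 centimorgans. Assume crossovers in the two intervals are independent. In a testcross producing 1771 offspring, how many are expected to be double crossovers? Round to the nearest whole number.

62

Map distances give recombination frequencies of 0.140 and 0.250 for the two intervals.
With no interference, expected double-crossover frequency = 0.140 × 0.250 = 0.03500.
Expected number = 0.03500 × 1771 = 61.99 ≈ 62.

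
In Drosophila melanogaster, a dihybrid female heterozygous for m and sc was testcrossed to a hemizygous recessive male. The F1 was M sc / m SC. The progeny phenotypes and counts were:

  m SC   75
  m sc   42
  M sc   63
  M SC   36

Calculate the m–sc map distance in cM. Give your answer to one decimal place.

The recombinant classes are M SC and m sc: 36 + 42 = 78.
Recombination frequency = 78/216 = 0.3611 ≈ 36.1%, i.e. 36.1 cM.

36.1 cM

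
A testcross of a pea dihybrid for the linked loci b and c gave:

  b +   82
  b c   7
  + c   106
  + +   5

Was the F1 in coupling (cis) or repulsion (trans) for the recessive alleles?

trans

The two most frequent classes are + c (106) and b + (82); these are the parental (non-recombinant) types.
So the F1 carried + c on one chromosome and b + on the other — the recessive alleles are on opposite chromosomes (trans / repulsion).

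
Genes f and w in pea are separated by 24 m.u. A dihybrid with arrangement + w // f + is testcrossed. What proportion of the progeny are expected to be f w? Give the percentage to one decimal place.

A map distance of 24 m.u. corresponds to a recombination frequency of 0.240.
The F1 is + w / f +, so f w is a recombinant gamete class with expected frequency r/2 = 0.240/2 = 0.1200.
That is 0.1200 = 12.0% of the progeny.

12.0%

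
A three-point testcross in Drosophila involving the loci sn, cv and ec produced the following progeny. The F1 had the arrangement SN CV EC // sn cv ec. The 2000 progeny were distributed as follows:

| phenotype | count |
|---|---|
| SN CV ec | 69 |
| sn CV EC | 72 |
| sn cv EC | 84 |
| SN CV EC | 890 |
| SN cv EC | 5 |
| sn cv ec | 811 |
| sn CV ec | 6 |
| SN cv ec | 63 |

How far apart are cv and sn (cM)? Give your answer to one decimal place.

The two rarest classes, SN cv EC and sn CV ec, are the double crossovers. Comparing them with the parentals, only the cv allele has switched, so cv is the middle locus and the order is ec – cv – sn.
Crossovers in the cv–sn interval produce the single-crossover classes sn CV EC and SN cv ec (72 + 63 = 135) plus the double crossovers (11).
RF(cv–sn) = (135 + 11) / 2000 = 146/2000 = 0.0730 → 7.3 cM.

7.3 cM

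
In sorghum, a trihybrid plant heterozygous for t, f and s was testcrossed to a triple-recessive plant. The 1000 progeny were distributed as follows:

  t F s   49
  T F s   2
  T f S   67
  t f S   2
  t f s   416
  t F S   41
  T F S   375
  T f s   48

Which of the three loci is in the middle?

The two most frequent reciprocal classes, T F S and t f s, are the parental types, so the F1 was T F S / t f s.
The two rarest classes, T F s and t f S, are the double crossovers. Comparing them with the parentals, only the s allele has switched, so s is the middle locus and the order is t – s – f.

s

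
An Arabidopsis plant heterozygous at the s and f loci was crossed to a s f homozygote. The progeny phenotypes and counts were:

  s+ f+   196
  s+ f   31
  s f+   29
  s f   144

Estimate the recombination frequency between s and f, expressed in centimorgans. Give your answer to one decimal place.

15.0 centimorgans

The two most frequent classes, s+ f+ (196) and s f (144), are the parental types, so the F1 was s+ f+ / s f.
The recombinant classes are s+ f and s f+: 31 + 29 = 60.
Recombination frequency = 60/400 = 0.1500 ≈ 15.0%, i.e. 15.0 centimorgans.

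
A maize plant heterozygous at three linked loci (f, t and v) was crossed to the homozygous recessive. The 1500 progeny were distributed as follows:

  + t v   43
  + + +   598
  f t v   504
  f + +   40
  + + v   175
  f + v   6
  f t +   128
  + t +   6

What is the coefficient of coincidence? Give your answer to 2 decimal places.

The two most frequent reciprocal classes, + + + and f t v, are the parental types, so the F1 was + + + / f t v.
The two rarest classes, + t + and f + v, are the double crossovers. Comparing them with the parentals, only the t allele has switched, so t is the middle locus and the order is f – t – v.
f–t: (83 + 12)/1500 = 0.0633; t–v: (303 + 12)/1500 = 0.2100.
Expected DCO frequency = 0.0633 × 0.2100 ≈ 0.01329; observed = 12/1500 ≈ 0.00800.
Coefficient of coincidence = 0.00800/0.01329 ≈ 0.60.

0.60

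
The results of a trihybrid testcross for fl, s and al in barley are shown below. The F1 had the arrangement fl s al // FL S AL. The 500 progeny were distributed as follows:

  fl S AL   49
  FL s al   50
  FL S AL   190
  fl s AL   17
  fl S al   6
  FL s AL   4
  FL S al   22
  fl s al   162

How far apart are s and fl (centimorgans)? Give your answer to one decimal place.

21.8 centimorgans

The two rarest classes, fl S al and FL s AL, are the double crossovers. Comparing them with the parentals, only the s allele has switched, so s is the middle locus and the order is al – s – fl.
Crossovers in the s–fl interval produce the single-crossover classes FL s al and fl S AL (50 + 49 = 99) plus the double crossovers (10).
RF(s–fl) = (99 + 10) / 500 = 109/500 = 0.2180 → 21.8 centimorgans.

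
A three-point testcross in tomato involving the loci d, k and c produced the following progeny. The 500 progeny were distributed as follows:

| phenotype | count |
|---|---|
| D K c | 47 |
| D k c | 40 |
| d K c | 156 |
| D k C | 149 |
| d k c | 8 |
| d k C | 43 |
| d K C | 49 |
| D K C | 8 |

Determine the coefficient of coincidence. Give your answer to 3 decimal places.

0.719

The two most frequent reciprocal classes, D k C and d K c, are the parental types, so the F1 was D k C / d K c.
The two rarest classes, D K C and d k c, are the double crossovers. Comparing them with the parentals, only the k allele has switched, so k is the middle locus and the order is c – k – d.
c–k: (89 + 16)/500 = 0.2100; k–d: (90 + 16)/500 = 0.2120.
Expected DCO frequency = 0.2100 × 0.2120 ≈ 0.04452; observed = 16/500 ≈ 0.03200.
Coefficient of coincidence = 0.03200/0.04452 ≈ 0.719.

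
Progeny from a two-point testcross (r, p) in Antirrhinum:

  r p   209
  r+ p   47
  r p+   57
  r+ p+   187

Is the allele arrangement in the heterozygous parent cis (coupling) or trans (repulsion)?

The two most frequent classes are r+ p+ (187) and r p (209); these are the parental (non-recombinant) types.
So the F1 carried r+ p+ on one chromosome and r p on the other — the recessive alleles are on the same chromosome (cis / coupling).

cis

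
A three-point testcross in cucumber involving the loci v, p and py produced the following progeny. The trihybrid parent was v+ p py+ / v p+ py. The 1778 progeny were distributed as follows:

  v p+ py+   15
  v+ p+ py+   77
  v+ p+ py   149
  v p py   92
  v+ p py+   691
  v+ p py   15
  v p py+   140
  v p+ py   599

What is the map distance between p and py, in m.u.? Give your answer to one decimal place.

11.2 m.u.

The two rarest classes, v+ p py and v p+ py+, are the double crossovers. Comparing them with the parentals, only the py allele has switched, so py is the middle locus and the order is v – py – p.
Crossovers in the py–p interval produce the single-crossover classes v+ p+ py+ and v p py (77 + 92 = 169) plus the double crossovers (30).
RF(py–p) = (169 + 30) / 1778 = 199/1778 = 0.1119 → 11.2 m.u.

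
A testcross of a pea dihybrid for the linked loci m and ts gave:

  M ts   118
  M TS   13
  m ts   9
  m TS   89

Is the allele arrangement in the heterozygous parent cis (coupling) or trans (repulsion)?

The two most frequent classes are M ts (118) and m TS (89); these are the parental (non-recombinant) types.
So the F1 carried M ts on one chromosome and m TS on the other — the recessive alleles are on opposite chromosomes (trans / repulsion).

trans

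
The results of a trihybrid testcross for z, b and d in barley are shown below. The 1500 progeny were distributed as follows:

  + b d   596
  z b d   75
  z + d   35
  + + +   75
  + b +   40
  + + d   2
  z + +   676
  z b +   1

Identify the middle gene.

b

The two most frequent reciprocal classes, + b d and z + +, are the parental types, so the F1 was + b d / z + +.
The two rarest classes, + + d and z b +, are the double crossovers. Comparing them with the parentals, only the b allele has switched, so b is the middle locus and the order is d – b – z.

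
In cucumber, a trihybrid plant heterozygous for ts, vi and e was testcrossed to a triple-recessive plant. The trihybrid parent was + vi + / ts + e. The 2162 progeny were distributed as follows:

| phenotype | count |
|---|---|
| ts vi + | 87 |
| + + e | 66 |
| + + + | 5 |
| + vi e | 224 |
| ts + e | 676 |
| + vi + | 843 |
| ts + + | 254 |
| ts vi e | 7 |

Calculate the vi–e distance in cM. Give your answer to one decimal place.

22.7 cM

The two rarest classes, + + + and ts vi e, are the double crossovers. Comparing them with the parentals, only the vi allele has switched, so vi is the middle locus and the order is e – vi – ts.
Crossovers in the e–vi interval produce the single-crossover classes + vi e and ts + + (224 + 254 = 478) plus the double crossovers (12).
RF(e–vi) = (478 + 12) / 2162 = 490/2162 = 0.2266 → 22.7 cM.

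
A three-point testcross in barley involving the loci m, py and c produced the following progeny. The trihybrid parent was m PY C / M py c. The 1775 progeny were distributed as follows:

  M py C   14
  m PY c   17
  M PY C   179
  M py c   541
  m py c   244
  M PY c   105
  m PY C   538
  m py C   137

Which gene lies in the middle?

c

The two rarest classes, m PY c and M py C, are the double crossovers. Comparing them with the parentals, only the c allele has switched, so c is the middle locus and the order is m – c – py.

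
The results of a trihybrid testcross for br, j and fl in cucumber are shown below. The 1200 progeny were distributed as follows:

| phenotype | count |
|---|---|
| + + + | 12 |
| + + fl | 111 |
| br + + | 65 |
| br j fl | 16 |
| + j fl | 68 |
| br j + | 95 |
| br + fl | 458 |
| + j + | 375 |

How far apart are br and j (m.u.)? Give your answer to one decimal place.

19.5 m.u.

The two most frequent reciprocal classes, + j + and br + fl, are the parental types, so the F1 was + j + / br + fl.
The two rarest classes, + + + and br j fl, are the double crossovers. Comparing them with the parentals, only the j allele has switched, so j is the middle locus and the order is fl – j – br.
Crossovers in the j–br interval produce the single-crossover classes br j + and + + fl (95 + 111 = 206) plus the double crossovers (28).
RF(j–br) = (206 + 28) / 1200 = 234/1200 = 0.1950 → 19.5 m.u.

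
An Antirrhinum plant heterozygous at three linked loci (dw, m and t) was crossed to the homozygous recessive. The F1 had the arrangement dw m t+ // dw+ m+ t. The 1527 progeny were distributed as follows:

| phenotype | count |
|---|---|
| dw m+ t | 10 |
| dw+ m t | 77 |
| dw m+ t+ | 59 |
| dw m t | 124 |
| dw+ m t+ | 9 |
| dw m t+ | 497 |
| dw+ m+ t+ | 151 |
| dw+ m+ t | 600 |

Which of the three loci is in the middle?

The two rarest classes, dw+ m t+ and dw m+ t, are the double crossovers. Comparing them with the parentals, only the dw allele has switched, so dw is the middle locus and the order is t – dw – m.

dw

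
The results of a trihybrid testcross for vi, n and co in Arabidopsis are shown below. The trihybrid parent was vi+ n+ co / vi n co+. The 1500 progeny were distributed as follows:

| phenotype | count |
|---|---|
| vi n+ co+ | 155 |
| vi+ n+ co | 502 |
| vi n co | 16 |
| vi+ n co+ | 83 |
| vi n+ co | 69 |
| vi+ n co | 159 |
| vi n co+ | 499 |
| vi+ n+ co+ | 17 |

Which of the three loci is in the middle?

The two rarest classes, vi+ n+ co+ and vi n co, are the double crossovers. Comparing them with the parentals, only the co allele has switched, so co is the middle locus and the order is n – co – vi.

co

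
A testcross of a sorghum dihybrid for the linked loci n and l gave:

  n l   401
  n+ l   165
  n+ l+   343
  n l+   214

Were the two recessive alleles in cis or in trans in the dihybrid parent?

The two most frequent classes are n+ l+ (343) and n l (401); these are the parental (non-recombinant) types.
So the F1 carried n+ l+ on one chromosome and n l on the other — the recessive alleles are on the same chromosome (cis / coupling).

cis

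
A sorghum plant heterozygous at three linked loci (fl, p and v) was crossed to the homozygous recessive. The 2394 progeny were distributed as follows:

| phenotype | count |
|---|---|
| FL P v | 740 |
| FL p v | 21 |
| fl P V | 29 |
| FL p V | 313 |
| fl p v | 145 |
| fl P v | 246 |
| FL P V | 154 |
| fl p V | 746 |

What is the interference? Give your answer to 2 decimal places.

0.44

The two most frequent reciprocal classes, FL P v and fl p V, are the parental types, so the F1 was FL P v / fl p V.
The two rarest classes, FL p v and fl P V, are the double crossovers. Comparing them with the parentals, only the p allele has switched, so p is the middle locus and the order is v – p – fl.
v–p: (299 + 50)/2394 = 0.1458; p–fl: (559 + 50)/2394 = 0.2544.
Expected DCO frequency = 0.1458 × 0.2544 ≈ 0.03709; observed = 50/2394 ≈ 0.02089.
Coefficient of coincidence = 0.02089/0.03709 ≈ 0.56; interference = 1 − 0.56 = 0.44.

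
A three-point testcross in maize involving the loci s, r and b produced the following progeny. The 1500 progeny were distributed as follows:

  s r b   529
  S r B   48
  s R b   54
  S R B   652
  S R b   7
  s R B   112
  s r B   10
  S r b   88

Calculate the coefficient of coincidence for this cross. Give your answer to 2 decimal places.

The two most frequent reciprocal classes, s r b and S R B, are the parental types, so the F1 was s r b / S R B.
The two rarest classes, s r B and S R b, are the double crossovers. Comparing them with the parentals, only the b allele has switched, so b is the middle locus and the order is r – b – s.
r–b: (102 + 17)/1500 = 0.0793; b–s: (200 + 17)/1500 = 0.1447.
Expected DCO frequency = 0.0793 × 0.1447 ≈ 0.01147; observed = 17/1500 ≈ 0.01133.
Coefficient of coincidence = 0.01133/0.01147 ≈ 0.99.

0.99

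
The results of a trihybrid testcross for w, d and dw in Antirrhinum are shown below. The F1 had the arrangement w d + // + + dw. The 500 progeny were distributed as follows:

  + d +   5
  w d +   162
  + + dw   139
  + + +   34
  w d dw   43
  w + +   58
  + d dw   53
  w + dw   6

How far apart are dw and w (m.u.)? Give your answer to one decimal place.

17.6 m.u.

The two rarest classes, + d + and w + dw, are the double crossovers. Comparing them with the parentals, only the w allele has switched, so w is the middle locus and the order is d – w – dw.
Crossovers in the w–dw interval produce the single-crossover classes w d dw and + + + (43 + 34 = 77) plus the double crossovers (11).
RF(w–dw) = (77 + 11) / 500 = 88/500 = 0.1760 → 17.6 m.u.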